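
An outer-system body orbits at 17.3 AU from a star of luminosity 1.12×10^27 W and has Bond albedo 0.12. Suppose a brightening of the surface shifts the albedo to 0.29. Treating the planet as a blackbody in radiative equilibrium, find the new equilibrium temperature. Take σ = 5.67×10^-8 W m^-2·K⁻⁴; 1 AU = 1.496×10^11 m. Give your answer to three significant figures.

Orbital distance: d = 17.3 AU = 2.588×10^12 m.
Spreading L over a sphere of radius d: S = 1.12×10^27/(4π·2.59×10^12²) = 13.31 W m^-2.
With the new albedo, S(1−α₂)/4 = 2.362 W m^-2, so T₂ = 80.34 K.

80.3 K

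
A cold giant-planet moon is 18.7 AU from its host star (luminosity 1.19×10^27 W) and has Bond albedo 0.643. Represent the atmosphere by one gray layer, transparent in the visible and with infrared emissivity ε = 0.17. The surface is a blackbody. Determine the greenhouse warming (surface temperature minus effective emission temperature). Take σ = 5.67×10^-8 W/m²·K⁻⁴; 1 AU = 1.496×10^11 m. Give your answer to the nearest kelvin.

1 kelvin

Orbital distance: d = 18.7 AU = 2.798×10^12 m.
S = L/(4πd²) = 12.10 W/m².
Effective emission temperature (TOA balance): σT_e⁴ = S(1−α)/4 = 1.080 W/m² → T_e = 66.06 K.
Surface balance with a leaky layer gives σT_s⁴ = σT_e⁴·2/(2−ε), so T_s = T_e·[2/(2−0.17)]^(1/4) = 67.55 K.
T_s − T_e = 67.55 − 66.06 = 1.484 K.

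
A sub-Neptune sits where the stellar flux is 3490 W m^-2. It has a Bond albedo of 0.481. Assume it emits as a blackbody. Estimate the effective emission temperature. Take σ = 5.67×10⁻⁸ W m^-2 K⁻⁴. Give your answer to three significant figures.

299 kelvin

Absorbed flux (global mean): S(1−α)/4 = 3490·0.519/4 = 452.8 W m^-2.
Balancing against σT⁴: T = (452.8/5.67×10⁻⁸)^(1/4) = 298.9 K.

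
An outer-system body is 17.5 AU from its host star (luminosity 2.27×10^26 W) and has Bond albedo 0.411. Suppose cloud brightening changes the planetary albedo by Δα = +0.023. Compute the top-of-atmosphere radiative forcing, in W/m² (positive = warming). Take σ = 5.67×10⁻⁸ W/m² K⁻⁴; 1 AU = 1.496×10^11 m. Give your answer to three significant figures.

-0.0152 W/m²

d = 17.5 × 1.496×10^11 m = 2.618×10^12 m.
S = L/(4πd²) = 2.636 W/m².
ΔF = −(S/4)Δα = −(2.636/4)×(+0.023) = -0.01515 W/m².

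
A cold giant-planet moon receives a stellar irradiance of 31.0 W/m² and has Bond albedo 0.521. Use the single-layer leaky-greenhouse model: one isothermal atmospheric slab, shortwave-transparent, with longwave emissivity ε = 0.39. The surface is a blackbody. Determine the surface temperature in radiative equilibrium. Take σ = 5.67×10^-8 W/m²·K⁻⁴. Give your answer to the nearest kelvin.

95 K

Effective emission temperature (TOA balance): σT_e⁴ = S(1−α)/4 = 3.712 W/m² → T_e = 89.95 K.
For a single slab of emissivity ε, T_s⁴ = 2T_e⁴/(2−ε); thus T_s = 89.95·(1.242)^(1/4) = 94.97 K.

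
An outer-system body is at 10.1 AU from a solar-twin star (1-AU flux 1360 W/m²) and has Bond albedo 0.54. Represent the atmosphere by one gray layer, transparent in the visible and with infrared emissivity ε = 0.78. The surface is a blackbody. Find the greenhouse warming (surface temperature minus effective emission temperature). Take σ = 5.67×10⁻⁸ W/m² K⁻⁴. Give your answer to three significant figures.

9.49 K

Flux at the orbit: S = 1360/(10.1)² = 13.33 W/m².
Effective emission temperature (TOA balance): σT_e⁴ = S(1−α)/4 = 1.533 W/m² → T_e = 72.11 K.
Surface balance with a leaky layer gives σT_s⁴ = σT_e⁴·2/(2−ε), so T_s = T_e·[2/(2−0.78)]^(1/4) = 81.60 K.
The atmosphere warms the surface by 9.485 K.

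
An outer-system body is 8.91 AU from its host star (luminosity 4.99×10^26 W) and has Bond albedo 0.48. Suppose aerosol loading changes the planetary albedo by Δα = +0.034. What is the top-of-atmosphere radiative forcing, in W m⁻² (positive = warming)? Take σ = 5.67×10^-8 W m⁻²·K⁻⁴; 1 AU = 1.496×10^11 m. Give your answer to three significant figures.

d = 8.91 × 1.496×10^11 m = 1.333×10^12 m.
Spreading L over a sphere of radius d: S = 4.99×10^26/(4π·1.33×10^12²) = 22.35 W m⁻².
ΔF = −(S/4)Δα = −(22.35/4)×(+0.034) = -0.1900 W m⁻².

-0.190 W m⁻²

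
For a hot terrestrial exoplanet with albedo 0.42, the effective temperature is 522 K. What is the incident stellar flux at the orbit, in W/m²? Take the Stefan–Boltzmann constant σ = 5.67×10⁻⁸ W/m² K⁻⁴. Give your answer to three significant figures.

29000 W/m²

Invert the energy balance for S: S = 4σT⁴/(1−α).
σT⁴ = 5.67×10⁻⁸·(522)⁴ = 4210 W/m².
S = 4·4210/0.58 = 29030 W/m².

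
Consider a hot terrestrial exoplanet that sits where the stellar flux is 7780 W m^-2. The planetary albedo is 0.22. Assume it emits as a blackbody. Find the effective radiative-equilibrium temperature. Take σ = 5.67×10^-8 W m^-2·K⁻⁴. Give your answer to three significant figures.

Averaging over the sphere, the absorbed flux is S(1−α)/4 = 1517 W m^-2.
Set σT⁴ = 1517 → T = (1517/σ)^(1/4) = 404.4 K.

404 K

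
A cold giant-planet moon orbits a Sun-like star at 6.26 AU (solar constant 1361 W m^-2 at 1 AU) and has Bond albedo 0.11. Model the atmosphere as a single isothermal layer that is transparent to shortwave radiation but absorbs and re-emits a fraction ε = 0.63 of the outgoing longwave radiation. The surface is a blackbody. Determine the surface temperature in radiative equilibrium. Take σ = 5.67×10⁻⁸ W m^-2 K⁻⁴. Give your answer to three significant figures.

119 K

Irradiance scales as 1/d², so S = 1361 W m^-2 × (1/6.26)² = 34.73 W m^-2.
Effective emission temperature (TOA balance): σT_e⁴ = S(1−α)/4 = 7.728 W m^-2 → T_e = 108.0 K.
For a single slab of emissivity ε, T_s⁴ = 2T_e⁴/(2−ε); thus T_s = 108.0·(1.46)^(1/4) = 118.8 K.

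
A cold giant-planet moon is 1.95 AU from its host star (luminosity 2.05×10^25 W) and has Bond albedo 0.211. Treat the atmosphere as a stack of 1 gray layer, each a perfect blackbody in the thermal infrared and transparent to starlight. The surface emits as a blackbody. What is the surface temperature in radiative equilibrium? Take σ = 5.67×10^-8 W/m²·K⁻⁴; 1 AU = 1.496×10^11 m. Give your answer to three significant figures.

107 kelvin

Orbital distance: d = 1.95 AU = 2.917×10^11 m.
Spreading L over a sphere of radius d: S = 2.05×10^25/(4π·2.92×10^11²) = 19.17 W/m².
The effective emission temperature is T_e = [S(1−α)/(4σ)]^¼ = 90.37 K.
With N = 1 opaque layers, T_s = (N+1)^(1/4)·T_e = 2^(1/4)·90.37 = 107.5 K.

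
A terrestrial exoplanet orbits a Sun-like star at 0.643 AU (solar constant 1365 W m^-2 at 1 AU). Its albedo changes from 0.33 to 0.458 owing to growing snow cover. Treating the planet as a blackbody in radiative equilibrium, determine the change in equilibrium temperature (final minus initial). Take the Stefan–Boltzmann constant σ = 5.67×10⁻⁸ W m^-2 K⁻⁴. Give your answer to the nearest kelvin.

-16 kelvin

Flux at the orbit: S = 1365/(0.643)² = 3301 W m^-2.
Before: T₁ = [3301·0.67/(4σ)]^(1/4) = 314.3 K.
Final:   T₂ = [S(1−0.458)/(4σ)]^(1/4) = 298.0 K.
ΔT = T₂ − T₁ = -16.22 K.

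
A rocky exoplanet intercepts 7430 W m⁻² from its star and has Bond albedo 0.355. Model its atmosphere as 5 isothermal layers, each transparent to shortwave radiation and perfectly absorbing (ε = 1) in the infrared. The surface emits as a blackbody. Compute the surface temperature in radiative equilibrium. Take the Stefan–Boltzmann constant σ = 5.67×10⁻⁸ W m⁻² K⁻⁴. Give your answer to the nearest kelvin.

597 K

Top-of-atmosphere balance: σT_e⁴ = S(1−α)/4 = 1198 W m⁻² → T_e = 381.3 K.
Layer-by-layer balance gives σT_s⁴ = (N+1)σT_e⁴, so T_s = 6^¼·381.3 = 596.7 K.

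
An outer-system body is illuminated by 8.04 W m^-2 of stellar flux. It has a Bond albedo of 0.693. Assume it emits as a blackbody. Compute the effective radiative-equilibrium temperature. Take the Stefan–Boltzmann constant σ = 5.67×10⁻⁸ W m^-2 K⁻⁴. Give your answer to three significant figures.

57.4 kelvin

Averaging over the sphere, the absorbed flux is S(1−α)/4 = 0.6171 W m^-2.
Balancing against σT⁴: T = (0.6171/5.67×10⁻⁸)^(1/4) = 57.44 K.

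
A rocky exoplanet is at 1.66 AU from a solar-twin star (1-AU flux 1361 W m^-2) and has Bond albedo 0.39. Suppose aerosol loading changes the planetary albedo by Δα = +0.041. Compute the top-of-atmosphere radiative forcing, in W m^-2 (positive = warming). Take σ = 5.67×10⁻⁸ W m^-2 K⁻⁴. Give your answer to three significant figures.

-5.06 W m^-2

By the inverse-square law, S = 1361/1.66² = 493.9 W m^-2.
The change in absorbed flux is Δ[S(1−α)/4] = −SΔα/4 = -5.063 W m^-2.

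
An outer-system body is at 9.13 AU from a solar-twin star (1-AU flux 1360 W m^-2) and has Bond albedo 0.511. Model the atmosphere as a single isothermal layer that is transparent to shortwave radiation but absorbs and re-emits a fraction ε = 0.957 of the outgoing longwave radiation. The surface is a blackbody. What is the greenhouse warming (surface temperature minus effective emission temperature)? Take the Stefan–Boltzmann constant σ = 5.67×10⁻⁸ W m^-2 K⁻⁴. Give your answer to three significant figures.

13.6 K

By the inverse-square law, S = 1360/9.13² = 16.32 W m^-2.
At the top of the atmosphere, σT_e⁴ = S(1−α)/4 = 1.995 W m^-2, giving T_e = 77.01 K.
Surface balance with a leaky layer gives σT_s⁴ = σT_e⁴·2/(2−ε), so T_s = T_e·[2/(2−0.957)]^(1/4) = 90.63 K.
The atmosphere warms the surface by 13.61 K.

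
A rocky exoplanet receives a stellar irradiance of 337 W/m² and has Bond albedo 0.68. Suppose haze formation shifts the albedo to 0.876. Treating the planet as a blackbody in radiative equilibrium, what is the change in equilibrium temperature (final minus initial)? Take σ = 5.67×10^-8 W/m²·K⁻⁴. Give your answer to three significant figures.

-31.2 K

Before: T₁ = [337.0·0.32/(4σ)]^(1/4) = 147.7 K.
After:  T₂ = [337.0·0.124/(4σ)]^(1/4) = 116.5 K.
ΔT = T₂ − T₁ = -31.16 K.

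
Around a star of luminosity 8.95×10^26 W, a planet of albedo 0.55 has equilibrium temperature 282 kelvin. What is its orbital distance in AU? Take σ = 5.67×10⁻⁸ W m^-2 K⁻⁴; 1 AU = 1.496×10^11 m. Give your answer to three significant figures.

Required flux: S = 4σT⁴/(1−α) = 3187 W m^-2.
S = L/(4πd²) → d = √(L/4πS) = √(8.95×10^26/(4π·3187)) = 1.495×10^11 m = 0.9992 AU.

0.999 AU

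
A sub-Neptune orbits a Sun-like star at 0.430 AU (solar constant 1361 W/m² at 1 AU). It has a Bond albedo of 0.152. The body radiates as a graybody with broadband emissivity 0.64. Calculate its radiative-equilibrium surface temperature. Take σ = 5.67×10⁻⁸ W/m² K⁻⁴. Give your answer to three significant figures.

By the inverse-square law, S = 1361/0.430² = 7361 W/m².
Averaging over the sphere, the absorbed flux is S(1−α)/4 = 1560 W/m².
Radiative balance εσT⁴ = 1560 gives T = [1560/(0.64·σ)]^(1/4) = 455.4 K.

455 kelvin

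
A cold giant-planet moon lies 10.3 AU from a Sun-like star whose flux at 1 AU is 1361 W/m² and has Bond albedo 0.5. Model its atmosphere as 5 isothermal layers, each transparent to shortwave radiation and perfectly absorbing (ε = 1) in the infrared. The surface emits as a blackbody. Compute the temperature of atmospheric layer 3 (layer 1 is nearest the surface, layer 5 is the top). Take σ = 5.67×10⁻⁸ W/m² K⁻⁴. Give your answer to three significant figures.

By the inverse-square law, S = 1361/10.3² = 12.83 W/m².
The effective emission temperature is T_e = [S(1−α)/(4σ)]^¼ = 72.93 K.
In the N-layer model, layer k (counted from the surface) has T_k = (N+1−k)^(1/4)·T_e.
T_3 = (3)^(1/4)·72.93 = 95.97 K.

96.0 kelvin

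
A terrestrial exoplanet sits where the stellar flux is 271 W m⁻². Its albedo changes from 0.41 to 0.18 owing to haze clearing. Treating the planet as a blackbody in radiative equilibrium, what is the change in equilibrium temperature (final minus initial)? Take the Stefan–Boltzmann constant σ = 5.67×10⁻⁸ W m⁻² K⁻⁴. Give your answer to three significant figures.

14.0 K

Before: T₁ = [271.0·0.59/(4σ)]^(1/4) = 162.9 K.
After:  T₂ = [271.0·0.82/(4σ)]^(1/4) = 176.9 K.
Change: 176.9 − 162.9 = 13.98 K.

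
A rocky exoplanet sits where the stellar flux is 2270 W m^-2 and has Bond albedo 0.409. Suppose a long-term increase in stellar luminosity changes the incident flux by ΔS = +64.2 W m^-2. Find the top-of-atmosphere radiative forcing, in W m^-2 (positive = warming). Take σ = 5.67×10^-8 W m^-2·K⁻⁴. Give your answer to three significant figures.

9.49 W m^-2

ΔF = Δ[S(1−α)]/4 = (1−0.409)·+64.2/4 = 9.486 W m^-2.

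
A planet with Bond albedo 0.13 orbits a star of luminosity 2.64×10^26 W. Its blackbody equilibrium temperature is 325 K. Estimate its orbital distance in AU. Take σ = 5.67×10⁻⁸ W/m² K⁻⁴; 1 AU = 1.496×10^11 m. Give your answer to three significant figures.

0.568 AU

Energy balance gives S = 4σT⁴/(1−α) = 2908 W/m².
S = L/(4πd²) → d = √(L/4πS) = √(2.64×10^26/(4π·2908)) = 8.499×10^10 m = 0.5681 AU.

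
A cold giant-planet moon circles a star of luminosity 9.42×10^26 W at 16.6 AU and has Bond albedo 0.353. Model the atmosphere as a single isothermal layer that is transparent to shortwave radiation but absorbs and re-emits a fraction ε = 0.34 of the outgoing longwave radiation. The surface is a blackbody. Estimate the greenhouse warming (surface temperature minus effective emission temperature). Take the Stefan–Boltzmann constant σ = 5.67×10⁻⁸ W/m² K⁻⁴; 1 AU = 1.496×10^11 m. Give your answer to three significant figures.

Orbital distance: d = 16.6 AU = 2.483×10^12 m.
S = L/(4πd²) = 12.16 W/m².
The planet radiates to space at T_e = [S(1−α)/(4σ)]^(1/4) = 76.74 K.
Surface balance with a leaky layer gives σT_s⁴ = σT_e⁴·2/(2−ε), so T_s = T_e·[2/(2−0.34)]^(1/4) = 80.40 K.
The atmosphere warms the surface by 3.659 K.

3.66 K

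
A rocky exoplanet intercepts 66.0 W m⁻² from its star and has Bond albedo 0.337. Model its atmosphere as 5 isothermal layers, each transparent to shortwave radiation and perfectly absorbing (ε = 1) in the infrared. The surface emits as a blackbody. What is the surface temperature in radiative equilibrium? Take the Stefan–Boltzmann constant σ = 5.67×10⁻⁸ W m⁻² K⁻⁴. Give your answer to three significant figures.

184 K

Top-of-atmosphere balance: σT_e⁴ = S(1−α)/4 = 10.94 W m⁻² → T_e = 117.9 K.
With N = 5 opaque layers, T_s = (N+1)^(1/4)·T_e = 6^(1/4)·117.9 = 184.5 K.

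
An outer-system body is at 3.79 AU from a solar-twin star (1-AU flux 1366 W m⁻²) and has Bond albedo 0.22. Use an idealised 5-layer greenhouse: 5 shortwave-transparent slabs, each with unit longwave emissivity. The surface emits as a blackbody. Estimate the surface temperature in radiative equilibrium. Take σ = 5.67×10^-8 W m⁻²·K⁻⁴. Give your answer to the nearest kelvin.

210 kelvin

Irradiance scales as 1/d², so S = 1366 W m⁻² × (1/3.79)² = 95.10 W m⁻².
OLR = S(1−α)/4 = 18.54 W m⁻²; the top layer radiates at T_e = 134.5 K.
For an N-layer opaque stack, T_s⁴ = (N+1)T_e⁴, hence T_s = (6)^(1/4)×134.5 K = 210.5 K.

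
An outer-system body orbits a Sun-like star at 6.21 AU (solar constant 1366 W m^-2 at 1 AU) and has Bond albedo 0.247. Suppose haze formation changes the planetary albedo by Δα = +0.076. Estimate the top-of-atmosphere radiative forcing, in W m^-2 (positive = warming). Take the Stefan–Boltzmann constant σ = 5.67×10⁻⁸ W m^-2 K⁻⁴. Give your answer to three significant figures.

Irradiance scales as 1/d², so S = 1366 W m^-2 × (1/6.21)² = 35.42 W m^-2.
The change in absorbed flux is Δ[S(1−α)/4] = −SΔα/4 = -0.6730 W m^-2.

-0.673 W m^-2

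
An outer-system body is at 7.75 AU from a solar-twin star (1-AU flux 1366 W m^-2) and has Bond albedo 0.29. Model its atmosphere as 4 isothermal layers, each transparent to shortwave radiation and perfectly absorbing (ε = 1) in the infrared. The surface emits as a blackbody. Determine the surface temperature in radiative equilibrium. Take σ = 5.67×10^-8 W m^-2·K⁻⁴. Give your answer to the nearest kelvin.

137 K

Irradiance scales as 1/d², so S = 1366 W m^-2 × (1/7.75)² = 22.74 W m^-2.
OLR = S(1−α)/4 = 4.037 W m^-2; the top layer radiates at T_e = 91.86 K.
Layer-by-layer balance gives σT_s⁴ = (N+1)σT_e⁴, so T_s = 5^¼·91.86 = 137.4 K.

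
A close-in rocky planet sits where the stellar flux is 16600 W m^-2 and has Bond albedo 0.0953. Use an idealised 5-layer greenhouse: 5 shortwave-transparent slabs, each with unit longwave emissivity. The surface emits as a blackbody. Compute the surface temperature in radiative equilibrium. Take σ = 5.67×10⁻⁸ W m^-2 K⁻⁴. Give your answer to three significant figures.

794 kelvin

The effective emission temperature is T_e = [S(1−α)/(4σ)]^¼ = 507.3 K.
With N = 5 opaque layers, T_s = (N+1)^(1/4)·T_e = 6^(1/4)·507.3 = 793.9 K.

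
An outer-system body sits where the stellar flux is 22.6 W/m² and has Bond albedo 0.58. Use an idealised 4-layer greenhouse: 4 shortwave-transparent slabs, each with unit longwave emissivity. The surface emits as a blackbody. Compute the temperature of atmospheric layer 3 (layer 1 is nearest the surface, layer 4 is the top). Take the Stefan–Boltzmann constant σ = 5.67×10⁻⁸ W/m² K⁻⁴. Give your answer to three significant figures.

The effective emission temperature is T_e = [S(1−α)/(4σ)]^¼ = 80.43 K.
The net upward flux σT_e⁴ is constant between every pair of levels, so T_k⁴ = (N+1−k)T_e⁴.
T_3 = (2)^(1/4)·80.43 = 95.65 K.

95.7 K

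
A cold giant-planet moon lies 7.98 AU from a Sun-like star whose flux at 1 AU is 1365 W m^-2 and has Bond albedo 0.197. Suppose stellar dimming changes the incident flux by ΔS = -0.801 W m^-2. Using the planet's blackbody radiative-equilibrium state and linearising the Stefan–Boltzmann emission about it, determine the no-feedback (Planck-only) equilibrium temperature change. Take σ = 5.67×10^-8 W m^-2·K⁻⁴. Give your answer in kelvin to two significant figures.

By the inverse-square law, S = 1365/7.98² = 21.44 W m^-2.
Reference equilibrium: T_e = [S(1−α)/(4σ)]^(1/4) = 93.34 K.
Only a fraction (1−α) is absorbed and it's spread over 4πR², so ΔF = (1−α)ΔS/4 = -0.1608 W m^-2.
The Planck feedback parameter is 4σT_e³ = 0.1844 W m^-2/K.
ΔT₀ = ΔF/λ_P = -0.1608/0.1844 = -0.872 K.

-0.87 kelvin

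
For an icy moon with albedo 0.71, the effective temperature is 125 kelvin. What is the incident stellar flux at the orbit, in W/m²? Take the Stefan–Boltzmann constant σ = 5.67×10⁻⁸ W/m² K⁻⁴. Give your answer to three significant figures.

191 W/m²

Invert the energy balance for S: S = 4σT⁴/(1−α).
σT⁴ = 5.67×10⁻⁸·(125)⁴ = 13.84 W/m².
So S = 4×13.84/(1−0.71) = 190.9 W/m².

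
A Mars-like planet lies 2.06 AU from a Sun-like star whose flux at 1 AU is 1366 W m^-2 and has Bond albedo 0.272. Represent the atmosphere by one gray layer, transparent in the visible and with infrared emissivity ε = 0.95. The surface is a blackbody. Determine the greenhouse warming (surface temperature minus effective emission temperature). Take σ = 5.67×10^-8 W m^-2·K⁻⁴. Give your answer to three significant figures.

31.3 kelvin

Flux at the orbit: S = 1366/(2.06)² = 321.9 W m^-2.
The planet radiates to space at T_e = [S(1−α)/(4σ)]^(1/4) = 179.3 K.
For a single slab of emissivity ε, T_s⁴ = 2T_e⁴/(2−ε); thus T_s = 179.3·(1.905)^(1/4) = 210.6 K.
The atmosphere warms the surface by 31.34 K.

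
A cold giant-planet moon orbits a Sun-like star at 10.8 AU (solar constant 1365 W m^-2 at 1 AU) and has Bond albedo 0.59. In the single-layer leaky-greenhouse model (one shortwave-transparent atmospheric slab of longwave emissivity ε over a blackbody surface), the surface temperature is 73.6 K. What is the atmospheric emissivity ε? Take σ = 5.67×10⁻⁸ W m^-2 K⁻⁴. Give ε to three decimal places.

By the inverse-square law, S = 1365/10.8² = 11.70 W m^-2.
TOA balance gives T_e = 67.82 K.
Since (2−ε)/2 = (T_e/T_s)⁴ = 0.7210, ε = 0.5581.

0.558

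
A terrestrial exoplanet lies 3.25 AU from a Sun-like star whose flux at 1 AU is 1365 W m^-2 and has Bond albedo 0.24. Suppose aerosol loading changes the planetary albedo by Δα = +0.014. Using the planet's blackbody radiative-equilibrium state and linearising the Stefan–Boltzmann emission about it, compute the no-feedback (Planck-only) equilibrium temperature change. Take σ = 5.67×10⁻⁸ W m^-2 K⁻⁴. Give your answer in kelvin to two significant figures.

Irradiance scales as 1/d², so S = 1365 W m^-2 × (1/3.25)² = 129.2 W m^-2.
Reference equilibrium: T_e = [S(1−α)/(4σ)]^(1/4) = 144.3 K.
TOA radiative forcing: ΔF = −S·Δα/4 = −129.2·(+0.014)/4 = -0.4523 W m^-2.
Linearising σT⁴ gives d(σT⁴)/dT = 4σT_e³ = 0.6808 W m^-2 per K.
ΔT₀ = ΔF/λ_P = -0.4523/0.6808 = -0.664 K.

-0.66 K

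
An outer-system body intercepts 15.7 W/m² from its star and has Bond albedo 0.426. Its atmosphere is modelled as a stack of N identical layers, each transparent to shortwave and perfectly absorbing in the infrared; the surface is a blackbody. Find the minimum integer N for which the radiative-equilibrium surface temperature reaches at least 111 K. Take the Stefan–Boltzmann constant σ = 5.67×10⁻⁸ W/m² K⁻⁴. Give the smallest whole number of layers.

The effective emission temperature is T_e = [S(1−α)/(4σ)]^¼ = 79.39 K.
T_s = (N+1)^(1/4)·T_e ≥ 111 K requires N+1 ≥ (T_s/T_e)⁴ = (111/79.39)⁴ = 3.821.
The minimum whole number is N = 3.

3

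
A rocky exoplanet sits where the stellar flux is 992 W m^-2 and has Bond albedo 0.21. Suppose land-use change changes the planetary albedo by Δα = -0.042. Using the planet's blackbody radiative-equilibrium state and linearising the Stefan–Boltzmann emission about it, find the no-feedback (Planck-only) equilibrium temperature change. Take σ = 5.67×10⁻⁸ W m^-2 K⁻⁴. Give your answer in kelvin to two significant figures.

3.2 K

The baseline emission temperature is T_e = 242.5 K.
ΔF = −(S/4)Δα = −(992.0/4)×(-0.042) = 10.42 W m^-2.
The Planck feedback parameter is 4σT_e³ = 3.232 W m^-2/K.
Hence the no-feedback warming is ΔF/(4σT_e³) = 3.22 K.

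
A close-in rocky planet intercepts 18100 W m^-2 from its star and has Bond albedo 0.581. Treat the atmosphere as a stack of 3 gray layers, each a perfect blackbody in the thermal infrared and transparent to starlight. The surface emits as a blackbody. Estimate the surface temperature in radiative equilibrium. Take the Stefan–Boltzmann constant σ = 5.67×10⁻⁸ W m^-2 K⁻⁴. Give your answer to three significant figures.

The effective emission temperature is T_e = [S(1−α)/(4σ)]^¼ = 427.6 K.
For an N-layer opaque stack, T_s⁴ = (N+1)T_e⁴, hence T_s = (4)^(1/4)×427.6 K = 604.8 K.

605 K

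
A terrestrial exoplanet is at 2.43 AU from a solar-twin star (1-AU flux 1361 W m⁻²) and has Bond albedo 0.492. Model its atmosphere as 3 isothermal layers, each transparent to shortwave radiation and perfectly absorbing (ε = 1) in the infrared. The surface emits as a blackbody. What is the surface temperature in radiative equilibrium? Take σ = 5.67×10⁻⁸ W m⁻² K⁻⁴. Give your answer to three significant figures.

213 kelvin

Irradiance scales as 1/d², so S = 1361 W m⁻² × (1/2.43)² = 230.5 W m⁻².
OLR = S(1−α)/4 = 29.27 W m⁻²; the top layer radiates at T_e = 150.7 K.
For an N-layer opaque stack, T_s⁴ = (N+1)T_e⁴, hence T_s = (4)^(1/4)×150.7 K = 213.2 K.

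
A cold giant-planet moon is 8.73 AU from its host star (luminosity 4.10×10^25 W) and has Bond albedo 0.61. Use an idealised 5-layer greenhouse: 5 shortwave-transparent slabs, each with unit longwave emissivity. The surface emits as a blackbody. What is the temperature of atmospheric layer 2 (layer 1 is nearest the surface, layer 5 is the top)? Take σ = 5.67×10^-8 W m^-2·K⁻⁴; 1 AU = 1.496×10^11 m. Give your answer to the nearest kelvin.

d = 8.73 × 1.496×10^11 m = 1.306×10^12 m.
Spreading L over a sphere of radius d: S = 4.10×10^25/(4π·1.31×10^12²) = 1.913 W m^-2.
The effective emission temperature is T_e = [S(1−α)/(4σ)]^¼ = 42.59 K.
In the N-layer model, layer k (counted from the surface) has T_k = (N+1−k)^(1/4)·T_e.
With k = 2: T_2 = (5+1−2)^¼·42.59 K = 60.23 K.

60 K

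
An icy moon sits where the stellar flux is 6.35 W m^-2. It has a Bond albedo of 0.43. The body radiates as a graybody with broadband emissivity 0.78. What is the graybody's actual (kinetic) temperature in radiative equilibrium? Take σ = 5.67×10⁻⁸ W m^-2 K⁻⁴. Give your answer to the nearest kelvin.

67 K

Absorbed flux (global mean): S(1−α)/4 = 6.350·0.57/4 = 0.9049 W m^-2.
Radiative balance εσT⁴ = 0.9049 gives T = [0.9049/(0.78·σ)]^(1/4) = 67.26 K.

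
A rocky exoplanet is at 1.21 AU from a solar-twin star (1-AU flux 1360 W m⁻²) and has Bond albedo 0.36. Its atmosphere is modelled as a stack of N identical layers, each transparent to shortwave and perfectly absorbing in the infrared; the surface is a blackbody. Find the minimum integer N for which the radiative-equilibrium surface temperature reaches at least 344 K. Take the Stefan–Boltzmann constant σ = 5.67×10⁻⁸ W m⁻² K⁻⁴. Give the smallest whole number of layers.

Flux at the orbit: S = 1360/(1.21)² = 928.9 W m⁻².
Top-of-atmosphere balance: σT_e⁴ = S(1−α)/4 = 148.6 W m⁻² → T_e = 226.3 K.
T_s = (N+1)^(1/4)·T_e ≥ 344 K requires N+1 ≥ (T_s/T_e)⁴ = (344/226.3)⁴ = 5.342.
So N ≥ 4.342; the smallest integer is N = 5.

5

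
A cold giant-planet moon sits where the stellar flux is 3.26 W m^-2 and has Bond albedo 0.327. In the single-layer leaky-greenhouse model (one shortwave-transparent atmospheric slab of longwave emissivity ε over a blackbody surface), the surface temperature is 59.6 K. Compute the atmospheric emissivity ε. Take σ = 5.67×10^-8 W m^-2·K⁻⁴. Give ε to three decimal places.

Effective temperature: T_e = [S(1−α)/(4σ)]^(1/4) = 55.77 K.
Inverting T_s⁴ = 2T_e⁴/(2−ε): (T_e/T_s)⁴ = 0.7667, so ε = 2(1 − 0.7667) = 0.4667.

0.467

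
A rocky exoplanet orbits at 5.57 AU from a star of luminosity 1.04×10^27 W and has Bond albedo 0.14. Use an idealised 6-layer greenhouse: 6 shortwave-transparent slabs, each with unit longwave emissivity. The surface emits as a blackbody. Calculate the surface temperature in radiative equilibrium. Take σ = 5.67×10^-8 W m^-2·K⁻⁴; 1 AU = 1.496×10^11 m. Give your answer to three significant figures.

237 K

d = 5.57 × 1.496×10^11 m = 8.333×10^11 m.
Flux at the orbit: S = L/(4πd²) = 1.04×10^27/(4π·(8.33×10^11)²) = 119.2 W m^-2.
Top-of-atmosphere balance: σT_e⁴ = S(1−α)/4 = 25.63 W m^-2 → T_e = 145.8 K.
For an N-layer opaque stack, T_s⁴ = (N+1)T_e⁴, hence T_s = (7)^(1/4)×145.8 K = 237.2 K.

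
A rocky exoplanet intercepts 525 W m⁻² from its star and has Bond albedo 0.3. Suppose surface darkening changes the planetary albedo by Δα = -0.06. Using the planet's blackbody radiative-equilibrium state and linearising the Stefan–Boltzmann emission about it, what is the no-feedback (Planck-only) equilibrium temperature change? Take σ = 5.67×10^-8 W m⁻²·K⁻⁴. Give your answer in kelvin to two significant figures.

The baseline emission temperature is T_e = 200.6 K.
The change in absorbed flux is Δ[S(1−α)/4] = −SΔα/4 = 7.875 W m⁻².
Linearising σT⁴ gives d(σT⁴)/dT = 4σT_e³ = 1.832 W m⁻² per K.
So ΔT₀ = 7.875/1.832 = 4.30 K.

4.3 K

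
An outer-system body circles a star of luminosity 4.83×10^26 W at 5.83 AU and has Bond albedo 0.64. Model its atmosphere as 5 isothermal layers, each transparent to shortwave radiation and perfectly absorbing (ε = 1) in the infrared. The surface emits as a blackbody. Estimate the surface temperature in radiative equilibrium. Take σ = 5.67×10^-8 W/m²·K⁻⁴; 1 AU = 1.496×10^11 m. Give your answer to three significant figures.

d = 5.83 × 1.496×10^11 m = 8.722×10^11 m.
Spreading L over a sphere of radius d: S = 4.83×10^26/(4π·8.72×10^11²) = 50.53 W/m².
OLR = S(1−α)/4 = 4.548 W/m²; the top layer radiates at T_e = 94.63 K.
With N = 5 opaque layers, T_s = (N+1)^(1/4)·T_e = 6^(1/4)·94.63 = 148.1 K.

148 K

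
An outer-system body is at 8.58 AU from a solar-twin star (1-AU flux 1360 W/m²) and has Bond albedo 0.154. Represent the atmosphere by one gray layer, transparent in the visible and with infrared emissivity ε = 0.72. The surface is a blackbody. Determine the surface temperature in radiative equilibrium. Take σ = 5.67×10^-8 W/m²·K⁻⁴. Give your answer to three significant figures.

By the inverse-square law, S = 1360/8.58² = 18.47 W/m².
At the top of the atmosphere, σT_e⁴ = S(1−α)/4 = 3.907 W/m², giving T_e = 91.11 K.
For a single slab of emissivity ε, T_s⁴ = 2T_e⁴/(2−ε); thus T_s = 91.11·(1.562)^(1/4) = 101.9 K.

102 K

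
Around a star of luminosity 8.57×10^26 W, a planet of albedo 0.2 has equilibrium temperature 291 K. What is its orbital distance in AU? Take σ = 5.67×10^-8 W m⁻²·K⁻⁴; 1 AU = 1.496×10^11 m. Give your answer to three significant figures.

The flux needed for this T is 4σT⁴/(1−0.2) = 2033 W m⁻².
S = L/(4πd²) → d = √(L/4πS) = √(8.57×10^26/(4π·2033)) = 1.832×10^11 m = 1.224 AU.

1.22 AU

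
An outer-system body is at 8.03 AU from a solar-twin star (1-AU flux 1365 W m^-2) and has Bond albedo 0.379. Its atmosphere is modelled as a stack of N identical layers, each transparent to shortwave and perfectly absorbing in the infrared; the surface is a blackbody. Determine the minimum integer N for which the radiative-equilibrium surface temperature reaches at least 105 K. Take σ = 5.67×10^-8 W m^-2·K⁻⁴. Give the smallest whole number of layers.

2

Flux at the orbit: S = 1365/(8.03)² = 21.17 W m^-2.
The effective emission temperature is T_e = [S(1−α)/(4σ)]^¼ = 87.25 K.
T_s = (N+1)^(1/4)·T_e ≥ 105 K requires N+1 ≥ (T_s/T_e)⁴ = (105/87.25)⁴ = 2.097.
So N ≥ 1.097; the smallest integer is N = 2.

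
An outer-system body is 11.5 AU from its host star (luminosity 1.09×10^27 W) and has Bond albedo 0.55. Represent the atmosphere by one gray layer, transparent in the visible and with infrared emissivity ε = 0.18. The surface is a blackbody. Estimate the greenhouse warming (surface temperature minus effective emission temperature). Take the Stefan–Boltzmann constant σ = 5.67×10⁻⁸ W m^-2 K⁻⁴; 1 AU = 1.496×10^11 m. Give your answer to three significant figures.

Orbital distance: d = 11.5 AU = 1.720×10^12 m.
Spreading L over a sphere of radius d: S = 1.09×10^27/(4π·1.72×10^12²) = 29.31 W m^-2.
Effective emission temperature (TOA balance): σT_e⁴ = S(1−α)/4 = 3.297 W m^-2 → T_e = 87.32 K.
The surface balance (absorbed SW + ε·downward IR = σT_s⁴) with T_a⁴ = T_s⁴/2 reduces to T_s = T_e·[2/(2−ε)]^¼ = 89.41 K.
The atmosphere warms the surface by 2.083 K.

2.08 kelvin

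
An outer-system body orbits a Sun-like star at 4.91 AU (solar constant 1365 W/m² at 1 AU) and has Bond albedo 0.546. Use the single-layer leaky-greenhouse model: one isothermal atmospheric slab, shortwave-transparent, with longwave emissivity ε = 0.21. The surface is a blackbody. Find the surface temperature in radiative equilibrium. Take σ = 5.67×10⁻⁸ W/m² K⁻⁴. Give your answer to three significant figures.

106 K

Irradiance scales as 1/d², so S = 1365 W/m² × (1/4.91)² = 56.62 W/m².
At the top of the atmosphere, σT_e⁴ = S(1−α)/4 = 6.426 W/m², giving T_e = 103.2 K.
For a single slab of emissivity ε, T_s⁴ = 2T_e⁴/(2−ε); thus T_s = 103.2·(1.117)^(1/4) = 106.1 K.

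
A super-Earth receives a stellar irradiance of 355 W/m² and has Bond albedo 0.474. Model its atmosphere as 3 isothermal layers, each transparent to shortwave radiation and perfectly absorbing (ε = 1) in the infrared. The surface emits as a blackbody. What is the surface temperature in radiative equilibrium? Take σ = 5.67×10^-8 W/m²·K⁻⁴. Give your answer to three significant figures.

Top-of-atmosphere balance: σT_e⁴ = S(1−α)/4 = 46.68 W/m² → T_e = 169.4 K.
For an N-layer opaque stack, T_s⁴ = (N+1)T_e⁴, hence T_s = (4)^(1/4)×169.4 K = 239.6 K.

240 K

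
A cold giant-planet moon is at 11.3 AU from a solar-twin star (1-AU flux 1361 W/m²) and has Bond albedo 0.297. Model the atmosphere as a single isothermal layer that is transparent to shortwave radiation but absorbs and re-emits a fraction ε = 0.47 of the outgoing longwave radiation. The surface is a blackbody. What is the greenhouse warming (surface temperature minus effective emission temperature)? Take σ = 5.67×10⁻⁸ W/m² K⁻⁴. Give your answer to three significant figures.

5.25 kelvin

Irradiance scales as 1/d², so S = 1361 W/m² × (1/11.3)² = 10.66 W/m².
At the top of the atmosphere, σT_e⁴ = S(1−α)/4 = 1.873 W/m², giving T_e = 75.81 K.
The surface balance (absorbed SW + ε·downward IR = σT_s⁴) with T_a⁴ = T_s⁴/2 reduces to T_s = T_e·[2/(2−ε)]^¼ = 81.07 K.
The atmosphere warms the surface by 5.251 K.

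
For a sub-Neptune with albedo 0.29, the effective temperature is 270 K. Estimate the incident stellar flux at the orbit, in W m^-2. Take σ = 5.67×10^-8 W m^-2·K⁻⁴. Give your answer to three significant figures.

1700 W m^-2

From S(1−α)/4 = σT⁴: S = 4σT⁴/(1−α).
The emitted flux is σT⁴ = 301.3 W m^-2.
So S = 4×301.3/(1−0.29) = 1698 W m^-2.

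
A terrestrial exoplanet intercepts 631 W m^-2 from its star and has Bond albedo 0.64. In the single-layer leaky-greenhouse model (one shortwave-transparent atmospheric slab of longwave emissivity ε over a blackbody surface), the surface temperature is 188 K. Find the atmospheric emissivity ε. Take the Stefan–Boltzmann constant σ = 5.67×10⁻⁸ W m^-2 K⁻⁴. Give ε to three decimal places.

0.396

Effective temperature: T_e = [S(1−α)/(4σ)]^(1/4) = 177.9 K.
Since (2−ε)/2 = (T_e/T_s)⁴ = 0.8018, ε = 0.3964.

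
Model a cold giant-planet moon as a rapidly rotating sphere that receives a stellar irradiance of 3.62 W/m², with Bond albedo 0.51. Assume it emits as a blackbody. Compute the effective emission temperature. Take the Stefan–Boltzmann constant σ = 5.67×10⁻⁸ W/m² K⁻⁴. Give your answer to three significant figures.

The planet absorbs (1−α)S over its disc πR² and re-emits over 4πR², so the mean absorbed flux is (1−0.51)·3.620/4 = 0.4435 W/m².
Set σT⁴ = 0.4435 → T = (0.4435/σ)^(1/4) = 52.88 K.

52.9 K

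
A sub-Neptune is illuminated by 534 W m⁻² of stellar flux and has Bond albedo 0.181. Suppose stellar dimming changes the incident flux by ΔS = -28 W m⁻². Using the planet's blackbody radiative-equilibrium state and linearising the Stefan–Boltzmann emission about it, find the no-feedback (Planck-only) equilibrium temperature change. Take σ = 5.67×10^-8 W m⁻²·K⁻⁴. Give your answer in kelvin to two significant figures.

-2.7 kelvin

Reference equilibrium: T_e = [S(1−α)/(4σ)]^(1/4) = 209.6 K.
TOA radiative forcing: ΔF = (1−α)ΔS/4 = 0.819·(-28)/4 = -5.733 W m⁻².
Linearising σT⁴ gives d(σT⁴)/dT = 4σT_e³ = 2.087 W m⁻² per K.
So ΔT₀ = -5.733/2.087 = -2.75 K.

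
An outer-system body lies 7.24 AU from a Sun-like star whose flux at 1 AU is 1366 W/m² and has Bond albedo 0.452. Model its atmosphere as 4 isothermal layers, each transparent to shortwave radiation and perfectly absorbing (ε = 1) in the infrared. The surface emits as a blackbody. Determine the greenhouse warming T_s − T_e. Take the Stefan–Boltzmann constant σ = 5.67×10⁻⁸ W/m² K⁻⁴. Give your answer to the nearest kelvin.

44 K

Irradiance scales as 1/d², so S = 1366 W/m² × (1/7.24)² = 26.06 W/m².
Top-of-atmosphere balance: σT_e⁴ = S(1−α)/4 = 3.570 W/m² → T_e = 89.08 K.
T_s = (N+1)^(1/4)·T_e = 133.2 K.
Warming: T_s − T_e = 44.13 K.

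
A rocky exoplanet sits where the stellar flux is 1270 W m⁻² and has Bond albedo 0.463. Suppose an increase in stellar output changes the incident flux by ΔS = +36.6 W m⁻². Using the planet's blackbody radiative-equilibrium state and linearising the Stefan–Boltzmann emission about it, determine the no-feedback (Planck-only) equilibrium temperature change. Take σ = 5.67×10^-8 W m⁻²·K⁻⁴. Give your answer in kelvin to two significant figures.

The baseline emission temperature is T_e = 234.2 K.
ΔF = Δ[S(1−α)]/4 = (1−0.463)·+36.6/4 = 4.914 W m⁻².
Planck response: λ_P = 4σT_e³ = 4·5.67×10⁻⁸·(234.2)³ = 2.912 W m⁻²/K.
ΔT₀ = ΔF/λ_P = 4.914/2.912 = 1.69 K.

1.7 K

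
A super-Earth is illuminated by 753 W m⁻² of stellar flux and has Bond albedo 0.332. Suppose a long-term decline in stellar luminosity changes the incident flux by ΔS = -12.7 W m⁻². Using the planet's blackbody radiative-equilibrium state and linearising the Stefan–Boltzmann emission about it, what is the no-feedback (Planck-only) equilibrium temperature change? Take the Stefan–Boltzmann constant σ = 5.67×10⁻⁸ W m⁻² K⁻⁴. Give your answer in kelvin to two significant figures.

-0.92 K

Unperturbed T_e = [753.0·(1−0.332)/(4σ)]^¼ = 217.0 K.
ΔF = Δ[S(1−α)]/4 = (1−0.332)·-12.7/4 = -2.121 W m⁻².
The Planck feedback parameter is 4σT_e³ = 2.318 W m⁻²/K.
ΔT₀ = ΔF/λ_P = -2.121/2.318 = -0.915 K.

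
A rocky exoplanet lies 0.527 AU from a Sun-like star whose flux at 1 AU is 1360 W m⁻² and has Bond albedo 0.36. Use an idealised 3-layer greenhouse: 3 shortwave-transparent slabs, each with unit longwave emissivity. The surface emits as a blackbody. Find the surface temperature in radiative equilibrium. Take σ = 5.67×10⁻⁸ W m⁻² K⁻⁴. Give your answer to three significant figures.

485 kelvin

By the inverse-square law, S = 1360/0.527² = 4897 W m⁻².
Top-of-atmosphere balance: σT_e⁴ = S(1−α)/4 = 783.5 W m⁻² → T_e = 342.9 K.
With N = 3 opaque layers, T_s = (N+1)^(1/4)·T_e = 4^(1/4)·342.9 = 484.9 K.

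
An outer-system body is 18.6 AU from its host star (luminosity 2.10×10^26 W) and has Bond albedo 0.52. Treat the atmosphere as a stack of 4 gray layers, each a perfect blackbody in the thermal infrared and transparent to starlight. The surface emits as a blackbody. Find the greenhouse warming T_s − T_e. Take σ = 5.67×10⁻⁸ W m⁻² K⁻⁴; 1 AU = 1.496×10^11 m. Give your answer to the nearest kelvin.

d = 18.6 × 1.496×10^11 m = 2.783×10^12 m.
Spreading L over a sphere of radius d: S = 2.10×10^26/(4π·2.78×10^12²) = 2.158 W m⁻².
OLR = S(1−α)/4 = 0.2590 W m⁻²; the top layer radiates at T_e = 46.23 K.
Surface: T_s = (5)^¼·T_e = 69.13 K.
Warming: T_s − T_e = 22.90 K.

23 K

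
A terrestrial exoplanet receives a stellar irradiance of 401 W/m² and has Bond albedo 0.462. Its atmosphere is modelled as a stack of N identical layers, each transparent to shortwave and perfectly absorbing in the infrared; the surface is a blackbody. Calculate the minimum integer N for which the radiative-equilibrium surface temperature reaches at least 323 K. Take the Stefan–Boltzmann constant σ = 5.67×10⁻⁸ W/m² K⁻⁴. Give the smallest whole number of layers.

11

The effective emission temperature is T_e = [S(1−α)/(4σ)]^¼ = 175.6 K.
Need (N+1)T_e⁴ ≥ T_s⁴, i.e. N+1 ≥ (323/175.6)⁴ = 11.443.
Rounding up, N = 11.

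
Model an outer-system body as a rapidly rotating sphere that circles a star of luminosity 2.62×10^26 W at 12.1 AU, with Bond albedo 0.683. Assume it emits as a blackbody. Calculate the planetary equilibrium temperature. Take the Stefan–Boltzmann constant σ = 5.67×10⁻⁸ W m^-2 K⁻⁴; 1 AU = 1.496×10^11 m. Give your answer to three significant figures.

Orbital distance: d = 12.1 AU = 1.810×10^12 m.
Spreading L over a sphere of radius d: S = 2.62×10^26/(4π·1.81×10^12²) = 6.363 W m^-2.
Averaging over the sphere, the absorbed flux is S(1−α)/4 = 0.5043 W m^-2.
In equilibrium σT⁴ equals this, so T = 54.61 K.

54.6 K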